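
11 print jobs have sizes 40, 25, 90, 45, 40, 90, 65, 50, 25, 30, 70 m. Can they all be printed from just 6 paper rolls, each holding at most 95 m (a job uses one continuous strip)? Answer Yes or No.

No

Total = 570 m; ⌈570/95⌉ = 6.
The bound of 6 does not rule out 6, but exhaustive search shows no assignment into 6 paper rolls of capacity 95 m exists — the minimum is 7.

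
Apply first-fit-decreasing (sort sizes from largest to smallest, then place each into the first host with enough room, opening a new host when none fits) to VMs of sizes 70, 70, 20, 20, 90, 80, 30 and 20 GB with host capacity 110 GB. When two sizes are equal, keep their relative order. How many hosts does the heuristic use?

Sorted descending: 90, 80, 70, 70, 30, 20, 20, 20.
  90 → host 1 (new)  [load 90/110]
  80 → host 2 (new)  [load 80/110]
  70 → host 3 (new)  [load 70/110]
  70 → host 4 (new)  [load 70/110]
  30 → host 2  [load 110/110]
  20 → host 1  [load 110/110]
  20 → host 3  [load 90/110]
  20 → host 3  [load 110/110]
4 hosts opened.

4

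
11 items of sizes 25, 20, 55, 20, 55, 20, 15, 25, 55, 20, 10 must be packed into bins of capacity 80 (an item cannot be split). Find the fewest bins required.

4

Total = 55 + 55 + 55 + 25 + 25 + 20 + 20 + 20 + 20 + 15 + 10 = 320.
Lower bound: ⌈320/80⌉ = 4 bins.
A packing using 4 bins:
  bin 1: 55 + 25 = 80
  bin 2: 55 + 25 = 80
  bin 3: 55 + 15 + 10 = 80
  bin 4: 20 + 20 + 20 + 20 = 80
This matches the lower bound, so 4 is optimal.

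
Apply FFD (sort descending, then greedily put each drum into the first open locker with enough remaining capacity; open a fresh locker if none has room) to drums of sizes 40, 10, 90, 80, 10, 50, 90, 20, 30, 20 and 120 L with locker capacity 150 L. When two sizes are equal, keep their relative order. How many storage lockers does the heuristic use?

Sorted descending: 120, 90, 90, 80, 50, 40, 30, 20, 20, 10, 10.
  120 → locker 1 (new)  [load 120/150]
  90 → locker 2 (new)  [load 90/150]
  90 → locker 3 (new)  [load 90/150]
  80 → locker 4 (new)  [load 80/150]
  50 → locker 2  [load 140/150]
  40 → locker 3  [load 130/150]
  30 → locker 1  [load 150/150]
  20 → locker 3  [load 150/150]
  20 → locker 4  [load 100/150]
  10 → locker 2  [load 150/150]
  10 → locker 4  [load 110/150]
4 storage lockers opened.

4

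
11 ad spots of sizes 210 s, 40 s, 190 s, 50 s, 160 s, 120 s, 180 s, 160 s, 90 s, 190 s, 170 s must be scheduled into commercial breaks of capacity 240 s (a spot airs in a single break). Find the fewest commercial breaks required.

8

Total = 210 + 190 + 190 + 180 + 170 + 160 + 160 + 120 + 90 + 50 + 40 = 1560 s.
Lower bound: ⌈1560/240⌉ = 7 commercial breaks.
A packing using 8 commercial breaks:
  break 1: 210 = 210
  break 2: 190 + 50 = 240
  break 3: 190 + 40 = 230
  break 4: 180 = 180
  break 5: 170 = 170
  break 6: 160 = 160
  break 7: 160 = 160
  break 8: 120 + 90 = 210
No arrangement into 7 commercial breaks stays within capacity, so 8 is optimal.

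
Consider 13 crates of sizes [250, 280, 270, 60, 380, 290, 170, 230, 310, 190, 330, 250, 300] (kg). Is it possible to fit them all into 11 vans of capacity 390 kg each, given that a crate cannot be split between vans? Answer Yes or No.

Yes

A valid assignment using 11 vans:
  van 1: 380 = 380
  van 2: 330 + 60 = 390
  van 3: 310 = 310
  van 4: 300 = 300
  van 5: 290 = 290
  van 6: 280 = 280
  van 7: 270 = 270
  van 8: 250 = 250
  van 9: 250 = 250
  van 10: 230 = 230
  van 11: 190 + 170 = 360
Every load is within 390 kg, so 11 vans suffice.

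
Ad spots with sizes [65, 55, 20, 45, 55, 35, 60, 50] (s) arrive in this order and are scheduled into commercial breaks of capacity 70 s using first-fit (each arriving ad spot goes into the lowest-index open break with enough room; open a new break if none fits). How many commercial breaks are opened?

7

  65 → break 1 (new)  [load 65/70]
  55 → break 2 (new)  [load 55/70]
  20 → break 3 (new)  [load 20/70]
  45 → break 3  [load 65/70]
  55 → break 4 (new)  [load 55/70]
  35 → break 5 (new)  [load 35/70]
  60 → break 6 (new)  [load 60/70]
  50 → break 7 (new)  [load 50/70]
7 commercial breaks opened.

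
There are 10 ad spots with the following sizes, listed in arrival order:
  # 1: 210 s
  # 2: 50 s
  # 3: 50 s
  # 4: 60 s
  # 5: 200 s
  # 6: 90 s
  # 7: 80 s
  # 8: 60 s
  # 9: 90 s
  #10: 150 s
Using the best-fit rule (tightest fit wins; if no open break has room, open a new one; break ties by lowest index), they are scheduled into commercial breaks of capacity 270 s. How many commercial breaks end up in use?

  210 → break 1 (new)  [load 210/270]
  50 → break 1  [load 260/270]
  50 → break 2 (new)  [load 50/270]
  60 → break 2  [load 110/270]
  200 → break 3 (new)  [load 200/270]
  90 → break 2  [load 200/270]
  80 → break 4 (new)  [load 80/270]
  60 → break 2  [load 260/270]
  90 → break 4  [load 170/270]
  150 → break 5 (new)  [load 150/270]
5 commercial breaks opened.

5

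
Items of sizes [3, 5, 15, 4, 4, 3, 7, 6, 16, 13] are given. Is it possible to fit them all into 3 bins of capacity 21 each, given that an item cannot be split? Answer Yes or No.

Total = 76; ⌈76/21⌉ = 4.
At least 4 bins are required, but only 3 are allowed.

No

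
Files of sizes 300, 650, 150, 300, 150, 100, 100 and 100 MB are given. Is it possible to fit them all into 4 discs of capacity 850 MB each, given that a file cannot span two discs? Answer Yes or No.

A valid assignment using 3 discs:
  disc 1: 650 + 150 = 800
  disc 2: 300 + 300 + 150 + 100 = 850
  disc 3: 100 + 100 = 200
That uses only 3 ≤ 4, so 4 discs are enough.

Yes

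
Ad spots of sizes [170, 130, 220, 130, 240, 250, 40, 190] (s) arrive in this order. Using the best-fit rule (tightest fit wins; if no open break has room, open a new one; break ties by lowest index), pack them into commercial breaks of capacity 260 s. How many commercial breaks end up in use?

6

  170 → break 1 (new)  [load 170/260]
  130 → break 2 (new)  [load 130/260]
  220 → break 3 (new)  [load 220/260]
  130 → break 2  [load 260/260]
  240 → break 4 (new)  [load 240/260]
  250 → break 5 (new)  [load 250/260]
  40 → break 3  [load 260/260]
  190 → break 6 (new)  [load 190/260]
6 commercial breaks opened.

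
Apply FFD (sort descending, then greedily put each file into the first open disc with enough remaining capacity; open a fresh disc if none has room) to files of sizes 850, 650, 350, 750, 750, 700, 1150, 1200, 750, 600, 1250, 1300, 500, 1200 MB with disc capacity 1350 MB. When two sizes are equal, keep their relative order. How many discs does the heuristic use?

Sorted descending: 1300, 1250, 1200, 1200, 1150, 850, 750, 750, 750, 700, 650, 600, 500, 350.
  1300 → disc 1 (new)  [load 1300/1350]
  1250 → disc 2 (new)  [load 1250/1350]
  1200 → disc 3 (new)  [load 1200/1350]
  1200 → disc 4 (new)  [load 1200/1350]
  1150 → disc 5 (new)  [load 1150/1350]
  850 → disc 6 (new)  [load 850/1350]
  750 → disc 7 (new)  [load 750/1350]
  750 → disc 8 (new)  [load 750/1350]
  750 → disc 9 (new)  [load 750/1350]
  700 → disc 10 (new)  [load 700/1350]
  650 → disc 10  [load 1350/1350]
  600 → disc 7  [load 1350/1350]
  500 → disc 6  [load 1350/1350]
  350 → disc 8  [load 1100/1350]
10 discs opened.

10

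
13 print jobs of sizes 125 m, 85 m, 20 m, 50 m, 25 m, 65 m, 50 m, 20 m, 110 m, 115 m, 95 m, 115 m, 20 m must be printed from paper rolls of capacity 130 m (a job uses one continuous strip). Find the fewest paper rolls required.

Total = 125 + 115 + 115 + 110 + 95 + 85 + 65 + 50 + 50 + 25 + 20 + 20 + 20 = 895 m.
Lower bound: ⌈895/130⌉ = 7 paper rolls.
A packing using 8 paper rolls:
  roll 1: 125 = 125
  roll 2: 115 = 115
  roll 3: 115 = 115
  roll 4: 110 + 20 = 130
  roll 5: 95 + 25 = 120
  roll 6: 85 + 20 + 20 = 125
  roll 7: 65 + 50 = 115
  roll 8: 50 = 50
No arrangement into 7 paper rolls stays within capacity, so 8 is optimal.

8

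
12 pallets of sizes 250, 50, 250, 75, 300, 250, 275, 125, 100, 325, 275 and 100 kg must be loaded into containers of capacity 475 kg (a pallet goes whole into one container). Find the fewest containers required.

Total = 325 + 300 + 275 + 275 + 250 + 250 + 250 + 125 + 100 + 100 + 75 + 50 = 2375 kg.
Lower bound: ⌈2375/475⌉ = 5 containers.
Also, 7 pallets each exceed 475/2 kg, and no two of those can share a container, so at least 7 containers are needed.
A packing using 7 containers:
  container 1: 325 + 125 = 450
  container 2: 300 + 100 + 75 = 475
  container 3: 275 + 100 + 50 = 425
  container 4: 275 = 275
  container 5: 250 = 250
  container 6: 250 = 250
  container 7: 250 = 250
This matches the lower bound, so 7 is optimal.

7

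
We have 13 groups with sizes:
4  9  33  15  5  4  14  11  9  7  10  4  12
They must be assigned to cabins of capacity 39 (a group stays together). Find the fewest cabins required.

Total = 33 + 15 + 14 + 12 + 11 + 10 + 9 + 9 + 7 + 5 + 4 + 4 + 4 = 137.
Lower bound: ⌈137/39⌉ = 4 cabins.
A packing using 4 cabins:
  cabin 1: 33 + 5 = 38
  cabin 2: 15 + 14 + 10 = 39
  cabin 3: 12 + 11 + 9 + 7 = 39
  cabin 4: 9 + 4 + 4 + 4 = 21
This matches the lower bound, so 4 is optimal.

4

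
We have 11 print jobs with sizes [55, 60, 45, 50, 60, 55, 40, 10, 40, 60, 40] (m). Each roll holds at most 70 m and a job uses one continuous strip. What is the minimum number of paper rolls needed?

10

Total = 60 + 60 + 60 + 55 + 55 + 50 + 45 + 40 + 40 + 40 + 10 = 515 m.
Lower bound: ⌈515/70⌉ = 8 paper rolls.
Also, 10 print jobs each exceed 35 m, and no two of those can share a roll, so at least 10 paper rolls are needed.
A packing using 10 paper rolls:
  roll 1: 60 + 10 = 70
  roll 2: 60 = 60
  roll 3: 60 = 60
  roll 4: 55 = 55
  roll 5: 55 = 55
  roll 6: 50 = 50
  roll 7: 45 = 45
  roll 8: 40 = 40
  roll 9: 40 = 40
  roll 10: 40 = 40
This matches the lower bound, so 10 is optimal.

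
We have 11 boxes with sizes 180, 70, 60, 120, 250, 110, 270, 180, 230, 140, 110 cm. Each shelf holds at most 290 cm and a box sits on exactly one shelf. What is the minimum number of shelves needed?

7

Total = 270 + 250 + 230 + 180 + 180 + 140 + 120 + 110 + 110 + 70 + 60 = 1720 cm.
Lower bound: ⌈1720/290⌉ = 6 shelves.
A packing using 7 shelves:
  shelf 1: 270 = 270
  shelf 2: 250 = 250
  shelf 3: 230 + 60 = 290
  shelf 4: 180 + 110 = 290
  shelf 5: 180 + 110 = 290
  shelf 6: 140 + 120 = 260
  shelf 7: 70 = 70
No arrangement into 6 shelves stays within capacity, so 7 is optimal.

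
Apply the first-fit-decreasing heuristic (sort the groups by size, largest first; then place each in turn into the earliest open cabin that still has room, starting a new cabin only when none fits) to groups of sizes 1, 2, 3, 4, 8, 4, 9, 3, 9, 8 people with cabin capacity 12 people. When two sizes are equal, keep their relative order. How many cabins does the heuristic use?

5

Sorted descending: 9, 9, 8, 8, 4, 4, 3, 3, 2, 1.
  9 → cabin 1 (new)  [load 9/12]
  9 → cabin 2 (new)  [load 9/12]
  8 → cabin 3 (new)  [load 8/12]
  8 → cabin 4 (new)  [load 8/12]
  4 → cabin 3  [load 12/12]
  4 → cabin 4  [load 12/12]
  3 → cabin 1  [load 12/12]
  3 → cabin 2  [load 12/12]
  2 → cabin 5 (new)  [load 2/12]
  1 → cabin 5  [load 3/12]
5 cabins opened.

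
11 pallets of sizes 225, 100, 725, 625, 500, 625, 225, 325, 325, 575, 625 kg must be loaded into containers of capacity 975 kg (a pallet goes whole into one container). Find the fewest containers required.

Total = 725 + 625 + 625 + 625 + 575 + 500 + 325 + 325 + 225 + 225 + 100 = 4875 kg.
Lower bound: ⌈4875/975⌉ = 5 containers.
Also, 6 pallets each exceed 975/2 kg, and no two of those can share a container, so at least 6 containers are needed.
A packing using 6 containers:
  container 1: 725 + 225 = 950
  container 2: 625 + 325 = 950
  container 3: 625 + 325 = 950
  container 4: 625 + 225 + 100 = 950
  container 5: 575 = 575
  container 6: 500 = 500
This matches the lower bound, so 6 is optimal.

6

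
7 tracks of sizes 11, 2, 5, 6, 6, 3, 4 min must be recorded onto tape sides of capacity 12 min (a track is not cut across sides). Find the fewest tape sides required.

Total = 11 + 6 + 6 + 5 + 4 + 3 + 2 = 37 min.
Lower bound: ⌈37/12⌉ = 4 tape sides.
A packing using 4 tape sides:
  side 1: 11 = 11
  side 2: 6 + 6 = 12
  side 3: 5 + 4 + 3 = 12
  side 4: 2 = 2
This matches the lower bound, so 4 is optimal.

4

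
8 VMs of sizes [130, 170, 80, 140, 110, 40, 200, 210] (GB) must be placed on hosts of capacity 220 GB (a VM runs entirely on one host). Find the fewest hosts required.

6

Total = 210 + 200 + 170 + 140 + 130 + 110 + 80 + 40 = 1080 GB.
Lower bound: ⌈1080/220⌉ = 5 hosts.
A packing using 6 hosts:
  host 1: 210 = 210
  host 2: 200 = 200
  host 3: 170 + 40 = 210
  host 4: 140 + 80 = 220
  host 5: 130 = 130
  host 6: 110 = 110
No arrangement into 5 hosts stays within capacity, so 6 is optimal.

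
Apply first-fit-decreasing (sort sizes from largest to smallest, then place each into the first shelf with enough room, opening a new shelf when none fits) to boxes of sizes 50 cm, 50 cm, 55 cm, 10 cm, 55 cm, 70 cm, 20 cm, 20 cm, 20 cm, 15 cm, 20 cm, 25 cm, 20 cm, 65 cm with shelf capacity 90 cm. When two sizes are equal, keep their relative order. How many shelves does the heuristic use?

6

Sorted descending: 70, 65, 55, 55, 50, 50, 25, 20, 20, 20, 20, 20, 15, 10.
  70 → shelf 1 (new)  [load 70/90]
  65 → shelf 2 (new)  [load 65/90]
  55 → shelf 3 (new)  [load 55/90]
  55 → shelf 4 (new)  [load 55/90]
  50 → shelf 5 (new)  [load 50/90]
  50 → shelf 6 (new)  [load 50/90]
  25 → shelf 2  [load 90/90]
  20 → shelf 1  [load 90/90]
  20 → shelf 3  [load 75/90]
  20 → shelf 4  [load 75/90]
  20 → shelf 5  [load 70/90]
  20 → shelf 5  [load 90/90]
  15 → shelf 3  [load 90/90]
  10 → shelf 4  [load 85/90]
6 shelves opened.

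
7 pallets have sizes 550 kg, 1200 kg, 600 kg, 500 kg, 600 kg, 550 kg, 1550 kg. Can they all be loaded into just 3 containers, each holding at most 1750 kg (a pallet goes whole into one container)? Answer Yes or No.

No

Total = 5550 kg; ⌈5550/1750⌉ = 4.
At least 4 containers are required, but only 3 are allowed.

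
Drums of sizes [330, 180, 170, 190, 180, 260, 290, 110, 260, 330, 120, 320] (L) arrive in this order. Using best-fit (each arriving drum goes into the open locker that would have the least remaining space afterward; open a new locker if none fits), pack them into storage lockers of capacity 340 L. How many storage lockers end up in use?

  330 → locker 1 (new)  [load 330/340]
  180 → locker 2 (new)  [load 180/340]
  170 → locker 3 (new)  [load 170/340]
  190 → locker 4 (new)  [load 190/340]
  180 → locker 5 (new)  [load 180/340]
  260 → locker 6 (new)  [load 260/340]
  290 → locker 7 (new)  [load 290/340]
  110 → locker 4  [load 300/340]
  260 → locker 8 (new)  [load 260/340]
  330 → locker 9 (new)  [load 330/340]
  120 → locker 2  [load 300/340]
  320 → locker 10 (new)  [load 320/340]
10 storage lockers opened.

10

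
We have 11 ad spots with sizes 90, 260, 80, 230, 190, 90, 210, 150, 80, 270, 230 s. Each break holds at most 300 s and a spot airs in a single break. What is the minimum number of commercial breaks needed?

8

Total = 270 + 260 + 230 + 230 + 210 + 190 + 150 + 90 + 90 + 80 + 80 = 1880 s.
Lower bound: ⌈1880/300⌉ = 7 commercial breaks.
A packing using 8 commercial breaks:
  break 1: 270 = 270
  break 2: 260 = 260
  break 3: 230 = 230
  break 4: 230 = 230
  break 5: 210 + 90 = 300
  break 6: 190 + 90 = 280
  break 7: 150 + 80 = 230
  break 8: 80 = 80
No arrangement into 7 commercial breaks stays within capacity, so 8 is optimal.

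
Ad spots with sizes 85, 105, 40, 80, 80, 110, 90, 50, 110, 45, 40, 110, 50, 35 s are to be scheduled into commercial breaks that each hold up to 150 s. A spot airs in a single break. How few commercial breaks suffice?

Total = 110 + 110 + 110 + 105 + 90 + 85 + 80 + 80 + 50 + 50 + 45 + 40 + 40 + 35 = 1030 s.
Lower bound: ⌈1030/150⌉ = 7 commercial breaks.
Also, 8 ad spots each exceed 75 s, and no two of those can share a break, so at least 8 commercial breaks are needed.
A packing using 8 commercial breaks:
  break 1: 110 + 40 = 150
  break 2: 110 + 40 = 150
  break 3: 110 + 35 = 145
  break 4: 105 + 45 = 150
  break 5: 90 + 50 = 140
  break 6: 85 + 50 = 135
  break 7: 80 = 80
  break 8: 80 = 80
This matches the lower bound, so 8 is optimal.

8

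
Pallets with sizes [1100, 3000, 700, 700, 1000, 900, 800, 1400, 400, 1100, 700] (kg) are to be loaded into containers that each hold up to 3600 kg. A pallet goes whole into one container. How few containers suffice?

Total = 3000 + 1400 + 1100 + 1100 + 1000 + 900 + 800 + 700 + 700 + 700 + 400 = 11800 kg.
Lower bound: ⌈11800/3600⌉ = 4 containers.
A packing using 4 containers:
  container 1: 3000 + 400 = 3400
  container 2: 1400 + 1100 + 1100 = 3600
  container 3: 1000 + 900 + 800 + 700 = 3400
  container 4: 700 + 700 = 1400
This matches the lower bound, so 4 is optimal.

4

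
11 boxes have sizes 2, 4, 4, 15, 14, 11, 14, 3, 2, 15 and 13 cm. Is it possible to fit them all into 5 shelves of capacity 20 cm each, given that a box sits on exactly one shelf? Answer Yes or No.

No

Total = 97 cm; ⌈97/20⌉ = 5.
6 boxes each exceed half the capacity and cannot share a shelf, forcing at least 6 shelves.
At least 6 shelves are required, but only 5 are allowed.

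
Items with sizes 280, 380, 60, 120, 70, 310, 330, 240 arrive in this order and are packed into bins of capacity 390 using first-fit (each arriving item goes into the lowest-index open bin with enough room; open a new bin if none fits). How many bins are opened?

  280 → bin 1 (new)  [load 280/390]
  380 → bin 2 (new)  [load 380/390]
  60 → bin 1  [load 340/390]
  120 → bin 3 (new)  [load 120/390]
  70 → bin 3  [load 190/390]
  310 → bin 4 (new)  [load 310/390]
  330 → bin 5 (new)  [load 330/390]
  240 → bin 6 (new)  [load 240/390]
6 bins opened.

6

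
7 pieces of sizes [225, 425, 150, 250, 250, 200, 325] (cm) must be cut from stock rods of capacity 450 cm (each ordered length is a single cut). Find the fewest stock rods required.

5

Total = 425 + 325 + 250 + 250 + 225 + 200 + 150 = 1825 cm.
Lower bound: ⌈1825/450⌉ = 5 stock rods.
A packing using 5 stock rods:
  stock rod 1: 425 = 425
  stock rod 2: 325 = 325
  stock rod 3: 250 + 200 = 450
  stock rod 4: 250 + 150 = 400
  stock rod 5: 225 = 225
This matches the lower bound, so 5 is optimal.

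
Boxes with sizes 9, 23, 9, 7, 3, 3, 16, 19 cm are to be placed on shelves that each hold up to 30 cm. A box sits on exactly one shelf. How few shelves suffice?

4

Total = 23 + 19 + 16 + 9 + 9 + 7 + 3 + 3 = 89 cm.
Lower bound: ⌈89/30⌉ = 3 shelves.
A packing using 4 shelves:
  shelf 1: 23 + 7 = 30
  shelf 2: 19 + 9 = 28
  shelf 3: 16 + 9 + 3 = 28
  shelf 4: 3 = 3
No arrangement into 3 shelves stays within capacity, so 4 is optimal.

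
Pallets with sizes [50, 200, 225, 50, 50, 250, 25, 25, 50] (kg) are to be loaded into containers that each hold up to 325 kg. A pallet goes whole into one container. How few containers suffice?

Total = 250 + 225 + 200 + 50 + 50 + 50 + 50 + 25 + 25 = 925 kg.
Lower bound: ⌈925/325⌉ = 3 containers.
A packing using 3 containers:
  container 1: 250 + 50 + 25 = 325
  container 2: 225 + 50 + 50 = 325
  container 3: 200 + 50 + 25 = 275
This matches the lower bound, so 3 is optimal.

3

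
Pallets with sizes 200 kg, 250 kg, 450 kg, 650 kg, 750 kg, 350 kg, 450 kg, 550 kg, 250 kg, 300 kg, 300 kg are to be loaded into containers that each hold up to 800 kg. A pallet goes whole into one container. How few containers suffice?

Total = 750 + 650 + 550 + 450 + 450 + 350 + 300 + 300 + 250 + 250 + 200 = 4500 kg.
Lower bound: ⌈4500/800⌉ = 6 containers.
A packing using 6 containers:
  container 1: 750 = 750
  container 2: 650 = 650
  container 3: 550 + 250 = 800
  container 4: 450 + 350 = 800
  container 5: 450 + 300 = 750
  container 6: 300 + 250 + 200 = 750
This matches the lower bound, so 6 is optimal.

6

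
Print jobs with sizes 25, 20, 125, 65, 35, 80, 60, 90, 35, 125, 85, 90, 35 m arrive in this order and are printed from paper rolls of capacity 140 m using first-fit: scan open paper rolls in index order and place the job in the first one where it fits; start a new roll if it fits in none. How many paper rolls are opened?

8

  25 → roll 1 (new)  [load 25/140]
  20 → roll 1  [load 45/140]
  125 → roll 2 (new)  [load 125/140]
  65 → roll 1  [load 110/140]
  35 → roll 3 (new)  [load 35/140]
  80 → roll 3  [load 115/140]
  60 → roll 4 (new)  [load 60/140]
  90 → roll 5 (new)  [load 90/140]
  35 → roll 4  [load 95/140]
  125 → roll 6 (new)  [load 125/140]
  85 → roll 7 (new)  [load 85/140]
  90 → roll 8 (new)  [load 90/140]
  35 → roll 4  [load 130/140]
8 paper rolls opened.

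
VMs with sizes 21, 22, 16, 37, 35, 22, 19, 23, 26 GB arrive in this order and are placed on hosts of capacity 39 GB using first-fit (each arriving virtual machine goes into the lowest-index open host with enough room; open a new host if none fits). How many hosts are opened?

  21 → host 1 (new)  [load 21/39]
  22 → host 2 (new)  [load 22/39]
  16 → host 1  [load 37/39]
  37 → host 3 (new)  [load 37/39]
  35 → host 4 (new)  [load 35/39]
  22 → host 5 (new)  [load 22/39]
  19 → host 6 (new)  [load 19/39]
  23 → host 7 (new)  [load 23/39]
  26 → host 8 (new)  [load 26/39]
8 hosts opened.

8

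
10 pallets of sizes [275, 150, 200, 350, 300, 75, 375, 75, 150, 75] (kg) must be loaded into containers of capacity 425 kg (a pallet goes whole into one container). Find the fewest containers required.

5

Total = 375 + 350 + 300 + 275 + 200 + 150 + 150 + 75 + 75 + 75 = 2025 kg.
Lower bound: ⌈2025/425⌉ = 5 containers.
A packing using 5 containers:
  container 1: 375 = 375
  container 2: 350 + 75 = 425
  container 3: 300 + 75 = 375
  container 4: 275 + 150 = 425
  container 5: 200 + 150 + 75 = 425
This matches the lower bound, so 5 is optimal.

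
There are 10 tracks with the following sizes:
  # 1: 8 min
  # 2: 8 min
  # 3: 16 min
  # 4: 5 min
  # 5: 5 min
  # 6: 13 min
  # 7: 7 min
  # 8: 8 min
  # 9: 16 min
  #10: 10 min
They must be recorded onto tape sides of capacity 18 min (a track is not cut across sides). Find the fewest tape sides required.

6

Total = 16 + 16 + 13 + 10 + 8 + 8 + 8 + 7 + 5 + 5 = 96 min.
Lower bound: ⌈96/18⌉ = 6 tape sides.
A packing using 6 tape sides:
  side 1: 16 = 16
  side 2: 16 = 16
  side 3: 13 + 5 = 18
  side 4: 10 + 8 = 18
  side 5: 8 + 8 = 16
  side 6: 7 + 5 = 12
This matches the lower bound, so 6 is optimal.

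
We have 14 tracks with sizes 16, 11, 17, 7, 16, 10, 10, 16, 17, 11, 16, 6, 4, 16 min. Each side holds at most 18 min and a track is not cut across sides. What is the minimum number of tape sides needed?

11

Total = 17 + 17 + 16 + 16 + 16 + 16 + 16 + 11 + 11 + 10 + 10 + 7 + 6 + 4 = 173 min.
Lower bound: ⌈173/18⌉ = 10 tape sides.
Also, 11 tracks each exceed 9 min, and no two of those can share a side, so at least 11 tape sides are needed.
A packing using 11 tape sides:
  side 1: 17 = 17
  side 2: 17 = 17
  side 3: 16 = 16
  side 4: 16 = 16
  side 5: 16 = 16
  side 6: 16 = 16
  side 7: 16 = 16
  side 8: 11 + 7 = 18
  side 9: 11 + 6 = 17
  side 10: 10 + 4 = 14
  side 11: 10 = 10
This matches the lower bound, so 11 is optimal.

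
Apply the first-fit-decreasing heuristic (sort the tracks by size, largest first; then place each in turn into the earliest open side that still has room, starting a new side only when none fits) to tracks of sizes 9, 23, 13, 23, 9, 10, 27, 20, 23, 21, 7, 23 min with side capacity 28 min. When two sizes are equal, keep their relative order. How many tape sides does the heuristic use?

9

Sorted descending: 27, 23, 23, 23, 23, 21, 20, 13, 10, 9, 9, 7.
  27 → side 1 (new)  [load 27/28]
  23 → side 2 (new)  [load 23/28]
  23 → side 3 (new)  [load 23/28]
  23 → side 4 (new)  [load 23/28]
  23 → side 5 (new)  [load 23/28]
  21 → side 6 (new)  [load 21/28]
  20 → side 7 (new)  [load 20/28]
  13 → side 8 (new)  [load 13/28]
  10 → side 8  [load 23/28]
  9 → side 9 (new)  [load 9/28]
  9 → side 9  [load 18/28]
  7 → side 6  [load 28/28]
9 tape sides opened.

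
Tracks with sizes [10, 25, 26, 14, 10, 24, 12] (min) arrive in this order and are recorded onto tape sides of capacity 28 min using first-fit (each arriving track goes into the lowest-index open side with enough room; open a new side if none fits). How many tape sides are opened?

5

  10 → side 1 (new)  [load 10/28]
  25 → side 2 (new)  [load 25/28]
  26 → side 3 (new)  [load 26/28]
  14 → side 1  [load 24/28]
  10 → side 4 (new)  [load 10/28]
  24 → side 5 (new)  [load 24/28]
  12 → side 4  [load 22/28]
5 tape sides opened.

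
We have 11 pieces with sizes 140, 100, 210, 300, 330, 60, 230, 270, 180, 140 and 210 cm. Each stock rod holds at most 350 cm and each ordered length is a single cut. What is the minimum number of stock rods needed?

7

Total = 330 + 300 + 270 + 230 + 210 + 210 + 180 + 140 + 140 + 100 + 60 = 2170 cm.
Lower bound: ⌈2170/350⌉ = 7 stock rods.
A packing using 7 stock rods:
  stock rod 1: 330 = 330
  stock rod 2: 300 = 300
  stock rod 3: 270 + 60 = 330
  stock rod 4: 230 + 100 = 330
  stock rod 5: 210 + 140 = 350
  stock rod 6: 210 + 140 = 350
  stock rod 7: 180 = 180
This matches the lower bound, so 7 is optimal.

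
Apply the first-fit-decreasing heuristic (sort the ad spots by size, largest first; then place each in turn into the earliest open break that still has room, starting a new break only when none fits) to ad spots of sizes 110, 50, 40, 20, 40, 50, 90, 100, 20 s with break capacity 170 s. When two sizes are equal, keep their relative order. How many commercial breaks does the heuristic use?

Sorted descending: 110, 100, 90, 50, 50, 40, 40, 20, 20.
  110 → break 1 (new)  [load 110/170]
  100 → break 2 (new)  [load 100/170]
  90 → break 3 (new)  [load 90/170]
  50 → break 1  [load 160/170]
  50 → break 2  [load 150/170]
  40 → break 3  [load 130/170]
  40 → break 3  [load 170/170]
  20 → break 2  [load 170/170]
  20 → break 4 (new)  [load 20/170]
4 commercial breaks opened.

4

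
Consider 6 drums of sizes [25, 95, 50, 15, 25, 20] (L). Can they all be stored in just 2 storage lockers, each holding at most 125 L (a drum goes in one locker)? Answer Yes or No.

Yes

A valid assignment using 2 storage lockers:
  locker 1: 95 + 25 = 120
  locker 2: 50 + 25 + 20 + 15 = 110
Every load is within 125 L, so 2 storage lockers suffice.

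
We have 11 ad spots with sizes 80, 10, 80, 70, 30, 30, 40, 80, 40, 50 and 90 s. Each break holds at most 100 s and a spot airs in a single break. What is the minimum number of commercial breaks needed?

7

Total = 90 + 80 + 80 + 80 + 70 + 50 + 40 + 40 + 30 + 30 + 10 = 600 s.
Lower bound: ⌈600/100⌉ = 6 commercial breaks.
A packing using 7 commercial breaks:
  break 1: 90 + 10 = 100
  break 2: 80 = 80
  break 3: 80 = 80
  break 4: 80 = 80
  break 5: 70 + 30 = 100
  break 6: 50 + 40 = 90
  break 7: 40 + 30 = 70
No arrangement into 6 commercial breaks stays within capacity, so 7 is optimal.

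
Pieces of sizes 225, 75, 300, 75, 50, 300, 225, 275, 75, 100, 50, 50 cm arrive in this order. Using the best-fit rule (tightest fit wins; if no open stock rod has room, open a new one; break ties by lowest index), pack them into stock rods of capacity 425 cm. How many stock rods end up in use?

  225 → stock rod 1 (new)  [load 225/425]
  75 → stock rod 1  [load 300/425]
  300 → stock rod 2 (new)  [load 300/425]
  75 → stock rod 1  [load 375/425]
  50 → stock rod 1  [load 425/425]
  300 → stock rod 3 (new)  [load 300/425]
  225 → stock rod 4 (new)  [load 225/425]
  275 → stock rod 5 (new)  [load 275/425]
  75 → stock rod 2  [load 375/425]
  100 → stock rod 3  [load 400/425]
  50 → stock rod 2  [load 425/425]
  50 → stock rod 5  [load 325/425]
5 stock rods opened.

5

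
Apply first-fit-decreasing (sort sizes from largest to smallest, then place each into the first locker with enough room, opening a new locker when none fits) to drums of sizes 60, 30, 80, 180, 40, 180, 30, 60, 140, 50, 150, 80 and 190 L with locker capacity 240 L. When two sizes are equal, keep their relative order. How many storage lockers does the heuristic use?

Sorted descending: 190, 180, 180, 150, 140, 80, 80, 60, 60, 50, 40, 30, 30.
  190 → locker 1 (new)  [load 190/240]
  180 → locker 2 (new)  [load 180/240]
  180 → locker 3 (new)  [load 180/240]
  150 → locker 4 (new)  [load 150/240]
  140 → locker 5 (new)  [load 140/240]
  80 → locker 4  [load 230/240]
  80 → locker 5  [load 220/240]
  60 → locker 2  [load 240/240]
  60 → locker 3  [load 240/240]
  50 → locker 1  [load 240/240]
  40 → locker 6 (new)  [load 40/240]
  30 → locker 6  [load 70/240]
  30 → locker 6  [load 100/240]
6 storage lockers opened.

6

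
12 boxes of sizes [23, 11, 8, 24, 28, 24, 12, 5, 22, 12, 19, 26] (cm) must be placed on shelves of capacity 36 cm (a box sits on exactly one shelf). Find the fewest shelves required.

Total = 28 + 26 + 24 + 24 + 23 + 22 + 19 + 12 + 12 + 11 + 8 + 5 = 214 cm.
Lower bound: ⌈214/36⌉ = 6 shelves.
Also, 7 boxes each exceed 18 cm, and no two of those can share a shelf, so at least 7 shelves are needed.
A packing using 7 shelves:
  shelf 1: 28 + 8 = 36
  shelf 2: 26 + 5 = 31
  shelf 3: 24 + 12 = 36
  shelf 4: 24 + 12 = 36
  shelf 5: 23 + 11 = 34
  shelf 6: 22 = 22
  shelf 7: 19 = 19
This matches the lower bound, so 7 is optimal.

7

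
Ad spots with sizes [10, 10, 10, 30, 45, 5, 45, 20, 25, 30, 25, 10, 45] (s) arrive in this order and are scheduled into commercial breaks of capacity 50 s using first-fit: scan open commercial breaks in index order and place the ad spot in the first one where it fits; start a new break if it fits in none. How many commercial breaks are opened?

7

  10 → break 1 (new)  [load 10/50]
  10 → break 1  [load 20/50]
  10 → break 1  [load 30/50]
  30 → break 2 (new)  [load 30/50]
  45 → break 3 (new)  [load 45/50]
  5 → break 1  [load 35/50]
  45 → break 4 (new)  [load 45/50]
  20 → break 2  [load 50/50]
  25 → break 5 (new)  [load 25/50]
  30 → break 6 (new)  [load 30/50]
  25 → break 5  [load 50/50]
  10 → break 1  [load 45/50]
  45 → break 7 (new)  [load 45/50]
7 commercial breaks opened.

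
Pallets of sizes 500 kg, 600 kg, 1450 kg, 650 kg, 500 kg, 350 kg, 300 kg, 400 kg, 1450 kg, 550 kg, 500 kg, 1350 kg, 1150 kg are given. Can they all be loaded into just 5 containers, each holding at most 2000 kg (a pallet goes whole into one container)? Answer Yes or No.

Yes

A valid assignment using 5 containers:
  container 1: 1450 + 550 = 2000
  container 2: 1450 + 500 = 1950
  container 3: 1350 + 650 = 2000
  container 4: 1150 + 500 + 350 = 2000
  container 5: 600 + 500 + 400 + 300 = 1800
Every load is within 2000 kg, so 5 containers suffice.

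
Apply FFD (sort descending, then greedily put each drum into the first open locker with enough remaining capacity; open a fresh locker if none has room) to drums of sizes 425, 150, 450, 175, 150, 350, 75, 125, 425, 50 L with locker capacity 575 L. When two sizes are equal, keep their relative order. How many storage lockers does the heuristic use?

Sorted descending: 450, 425, 425, 350, 175, 150, 150, 125, 75, 50.
  450 → locker 1 (new)  [load 450/575]
  425 → locker 2 (new)  [load 425/575]
  425 → locker 3 (new)  [load 425/575]
  350 → locker 4 (new)  [load 350/575]
  175 → locker 4  [load 525/575]
  150 → locker 2  [load 575/575]
  150 → locker 3  [load 575/575]
  125 → locker 1  [load 575/575]
  75 → locker 5 (new)  [load 75/575]
  50 → locker 4  [load 575/575]
5 storage lockers opened.

5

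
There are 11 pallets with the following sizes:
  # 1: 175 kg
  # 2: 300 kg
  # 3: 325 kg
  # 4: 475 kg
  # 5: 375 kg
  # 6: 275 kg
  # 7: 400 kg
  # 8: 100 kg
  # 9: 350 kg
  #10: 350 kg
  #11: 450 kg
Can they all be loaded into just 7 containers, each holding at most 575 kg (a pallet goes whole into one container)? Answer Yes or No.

No

Total = 3575 kg; ⌈3575/575⌉ = 7.
8 pallets each exceed half the capacity and cannot share a container, forcing at least 8 containers.
At least 8 containers are required, but only 7 are allowed.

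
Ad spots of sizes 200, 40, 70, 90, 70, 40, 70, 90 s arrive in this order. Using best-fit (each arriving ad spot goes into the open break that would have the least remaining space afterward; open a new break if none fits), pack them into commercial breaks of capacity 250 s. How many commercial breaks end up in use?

3

  200 → break 1 (new)  [load 200/250]
  40 → break 1  [load 240/250]
  70 → break 2 (new)  [load 70/250]
  90 → break 2  [load 160/250]
  70 → break 2  [load 230/250]
  40 → break 3 (new)  [load 40/250]
  70 → break 3  [load 110/250]
  90 → break 3  [load 200/250]
3 commercial breaks opened.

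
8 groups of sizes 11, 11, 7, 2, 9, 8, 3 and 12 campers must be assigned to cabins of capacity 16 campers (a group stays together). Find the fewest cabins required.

5

Total = 12 + 11 + 11 + 9 + 8 + 7 + 3 + 2 = 63 campers.
Lower bound: ⌈63/16⌉ = 4 cabins.
A packing using 5 cabins:
  cabin 1: 12 + 3 = 15
  cabin 2: 11 + 2 = 13
  cabin 3: 11 = 11
  cabin 4: 9 + 7 = 16
  cabin 5: 8 = 8
No arrangement into 4 cabins stays within capacity, so 5 is optimal.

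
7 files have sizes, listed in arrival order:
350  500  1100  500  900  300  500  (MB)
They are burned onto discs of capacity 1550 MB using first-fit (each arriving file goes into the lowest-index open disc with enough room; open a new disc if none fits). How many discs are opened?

3

  350 → disc 1 (new)  [load 350/1550]
  500 → disc 1  [load 850/1550]
  1100 → disc 2 (new)  [load 1100/1550]
  500 → disc 1  [load 1350/1550]
  900 → disc 3 (new)  [load 900/1550]
  300 → disc 2  [load 1400/1550]
  500 → disc 3  [load 1400/1550]
3 discs opened.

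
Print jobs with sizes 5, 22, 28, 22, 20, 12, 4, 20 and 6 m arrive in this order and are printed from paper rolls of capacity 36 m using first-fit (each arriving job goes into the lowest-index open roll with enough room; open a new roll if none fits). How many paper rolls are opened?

5

  5 → roll 1 (new)  [load 5/36]
  22 → roll 1  [load 27/36]
  28 → roll 2 (new)  [load 28/36]
  22 → roll 3 (new)  [load 22/36]
  20 → roll 4 (new)  [load 20/36]
  12 → roll 3  [load 34/36]
  4 → roll 1  [load 31/36]
  20 → roll 5 (new)  [load 20/36]
  6 → roll 2  [load 34/36]
5 paper rolls opened.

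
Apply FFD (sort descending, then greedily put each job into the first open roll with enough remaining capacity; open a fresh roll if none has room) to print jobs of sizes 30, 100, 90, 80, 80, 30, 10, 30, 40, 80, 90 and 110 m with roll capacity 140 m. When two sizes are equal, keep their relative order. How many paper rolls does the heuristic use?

Sorted descending: 110, 100, 90, 90, 80, 80, 80, 40, 30, 30, 30, 10.
  110 → roll 1 (new)  [load 110/140]
  100 → roll 2 (new)  [load 100/140]
  90 → roll 3 (new)  [load 90/140]
  90 → roll 4 (new)  [load 90/140]
  80 → roll 5 (new)  [load 80/140]
  80 → roll 6 (new)  [load 80/140]
  80 → roll 7 (new)  [load 80/140]
  40 → roll 2  [load 140/140]
  30 → roll 1  [load 140/140]
  30 → roll 3  [load 120/140]
  30 → roll 4  [load 120/140]
  10 → roll 3  [load 130/140]
7 paper rolls opened.

7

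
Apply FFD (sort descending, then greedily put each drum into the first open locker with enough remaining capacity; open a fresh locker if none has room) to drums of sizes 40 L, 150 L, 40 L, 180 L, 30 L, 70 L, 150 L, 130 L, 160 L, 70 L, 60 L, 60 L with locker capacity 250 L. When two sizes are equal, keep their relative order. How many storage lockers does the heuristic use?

Sorted descending: 180, 160, 150, 150, 130, 70, 70, 60, 60, 40, 40, 30.
  180 → locker 1 (new)  [load 180/250]
  160 → locker 2 (new)  [load 160/250]
  150 → locker 3 (new)  [load 150/250]
  150 → locker 4 (new)  [load 150/250]
  130 → locker 5 (new)  [load 130/250]
  70 → locker 1  [load 250/250]
  70 → locker 2  [load 230/250]
  60 → locker 3  [load 210/250]
  60 → locker 4  [load 210/250]
  40 → locker 3  [load 250/250]
  40 → locker 4  [load 250/250]
  30 → locker 5  [load 160/250]
5 storage lockers opened.

5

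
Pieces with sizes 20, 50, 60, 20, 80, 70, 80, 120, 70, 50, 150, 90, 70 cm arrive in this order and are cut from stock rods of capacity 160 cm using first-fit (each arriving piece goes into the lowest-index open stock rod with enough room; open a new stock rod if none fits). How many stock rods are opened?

7

  20 → stock rod 1 (new)  [load 20/160]
  50 → stock rod 1  [load 70/160]
  60 → stock rod 1  [load 130/160]
  20 → stock rod 1  [load 150/160]
  80 → stock rod 2 (new)  [load 80/160]
  70 → stock rod 2  [load 150/160]
  80 → stock rod 3 (new)  [load 80/160]
  120 → stock rod 4 (new)  [load 120/160]
  70 → stock rod 3  [load 150/160]
  50 → stock rod 5 (new)  [load 50/160]
  150 → stock rod 6 (new)  [load 150/160]
  90 → stock rod 5  [load 140/160]
  70 → stock rod 7 (new)  [load 70/160]
7 stock rods opened.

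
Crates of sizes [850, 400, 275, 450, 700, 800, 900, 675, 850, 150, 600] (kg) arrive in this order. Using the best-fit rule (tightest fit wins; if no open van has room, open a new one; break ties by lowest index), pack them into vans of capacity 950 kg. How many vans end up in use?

9

  850 → van 1 (new)  [load 850/950]
  400 → van 2 (new)  [load 400/950]
  275 → van 2  [load 675/950]
  450 → van 3 (new)  [load 450/950]
  700 → van 4 (new)  [load 700/950]
  800 → van 5 (new)  [load 800/950]
  900 → van 6 (new)  [load 900/950]
  675 → van 7 (new)  [load 675/950]
  850 → van 8 (new)  [load 850/950]
  150 → van 5  [load 950/950]
  600 → van 9 (new)  [load 600/950]
9 vans opened.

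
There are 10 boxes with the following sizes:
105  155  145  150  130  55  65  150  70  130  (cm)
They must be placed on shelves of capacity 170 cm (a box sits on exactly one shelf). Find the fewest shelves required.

Total = 155 + 150 + 150 + 145 + 130 + 130 + 105 + 70 + 65 + 55 = 1155 cm.
Lower bound: ⌈1155/170⌉ = 7 shelves.
A packing using 8 shelves:
  shelf 1: 155 = 155
  shelf 2: 150 = 150
  shelf 3: 150 = 150
  shelf 4: 145 = 145
  shelf 5: 130 = 130
  shelf 6: 130 = 130
  shelf 7: 105 + 65 = 170
  shelf 8: 70 + 55 = 125
No arrangement into 7 shelves stays within capacity, so 8 is optimal.

8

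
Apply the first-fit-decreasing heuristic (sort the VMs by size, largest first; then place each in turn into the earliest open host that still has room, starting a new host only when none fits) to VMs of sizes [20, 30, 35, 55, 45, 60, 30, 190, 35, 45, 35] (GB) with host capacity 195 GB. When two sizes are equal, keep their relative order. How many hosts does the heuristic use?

3

Sorted descending: 190, 60, 55, 45, 45, 35, 35, 35, 30, 30, 20.
  190 → host 1 (new)  [load 190/195]
  60 → host 2 (new)  [load 60/195]
  55 → host 2  [load 115/195]
  45 → host 2  [load 160/195]
  45 → host 3 (new)  [load 45/195]
  35 → host 2  [load 195/195]
  35 → host 3  [load 80/195]
  35 → host 3  [load 115/195]
  30 → host 3  [load 145/195]
  30 → host 3  [load 175/195]
  20 → host 3  [load 195/195]
3 hosts opened.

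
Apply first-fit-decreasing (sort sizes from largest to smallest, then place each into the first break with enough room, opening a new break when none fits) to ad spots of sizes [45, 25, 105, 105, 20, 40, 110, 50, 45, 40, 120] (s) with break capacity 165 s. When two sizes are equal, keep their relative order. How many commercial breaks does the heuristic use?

Sorted descending: 120, 110, 105, 105, 50, 45, 45, 40, 40, 25, 20.
  120 → break 1 (new)  [load 120/165]
  110 → break 2 (new)  [load 110/165]
  105 → break 3 (new)  [load 105/165]
  105 → break 4 (new)  [load 105/165]
  50 → break 2  [load 160/165]
  45 → break 1  [load 165/165]
  45 → break 3  [load 150/165]
  40 → break 4  [load 145/165]
  40 → break 5 (new)  [load 40/165]
  25 → break 5  [load 65/165]
  20 → break 4  [load 165/165]
5 commercial breaks opened.

5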